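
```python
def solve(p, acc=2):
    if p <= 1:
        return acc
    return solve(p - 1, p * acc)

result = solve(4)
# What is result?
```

Accumulator trace (n, acc): (4, 2) -> (3, 8) -> (2, 24) -> (1, 48) -> return 48

Answer: 48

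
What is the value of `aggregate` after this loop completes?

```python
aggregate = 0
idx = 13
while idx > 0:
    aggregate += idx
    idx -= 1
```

Sum 13 down to 1
`aggregate` takes the values: 0 → 13 → 25 → 36 → 46 → 55 → 63 → 70 → 76 → 81 → 85 → 88 → 90 → 91

Answer: 91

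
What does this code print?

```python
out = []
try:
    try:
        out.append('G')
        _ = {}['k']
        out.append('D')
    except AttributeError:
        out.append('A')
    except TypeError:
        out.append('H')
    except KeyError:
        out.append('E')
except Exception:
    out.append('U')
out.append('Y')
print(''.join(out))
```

Execution trace: 'G' (inner try body) → 'E' (inner except KeyError) → 'Y' (after the try/except). Output: GEY

Answer: GEY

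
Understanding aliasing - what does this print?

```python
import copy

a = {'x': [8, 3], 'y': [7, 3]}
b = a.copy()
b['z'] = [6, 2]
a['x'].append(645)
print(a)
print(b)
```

Key concept: shallow copy of dict with mutable values.
Step by step:
`a = {'x': [8, 3], 'y': [7, 3]}` → a = {'x': [8, 3], 'y': [7, 3]}
`b = a.copy()` → b = {'x': [8, 3], 'y': [7, 3]}
`b['z'] = [6, 2]` → b = {'x': [8, 3], 'y': [7, 3], 'z': [6, 2]}
`a['x'].append(645)` → a = {'x': [8, 3, 645], 'y': [7, 3]}; b = {'x': [8, 3, 645], 'y': [7, 3], 'z': [6, 2]}
`print(a)` → prints {'x': [8, 3, 645], 'y': [7, 3]}
`print(b)` → prints {'x': [8, 3, 645], 'y': [7, 3], 'z': [6, 2]}

Answer:
{'x': [8, 3, 645], 'y': [7, 3]}
{'x': [8, 3, 645], 'y': [7, 3], 'z': [6, 2]}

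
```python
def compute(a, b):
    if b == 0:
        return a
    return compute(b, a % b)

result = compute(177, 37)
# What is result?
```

compute(177, 37) -> compute(37, 29) -> compute(29, 8) -> compute(8, 5) -> compute(5, 3) -> compute(3, 2) -> compute(2, 1) -> compute(1, 0) -> 1

Answer: 1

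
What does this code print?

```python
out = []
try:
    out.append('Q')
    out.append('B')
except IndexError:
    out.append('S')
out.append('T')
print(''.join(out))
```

Execution trace: 'Q' (try body) → 'B' (try body, no exception) → 'T' (after the try/except). Output: QBT

Answer: QBT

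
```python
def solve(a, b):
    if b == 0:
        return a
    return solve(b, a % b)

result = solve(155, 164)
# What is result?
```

solve(155, 164) -> solve(164, 155) -> solve(155, 9) -> solve(9, 2) -> solve(2, 1) -> solve(1, 0) -> 1

Answer: 1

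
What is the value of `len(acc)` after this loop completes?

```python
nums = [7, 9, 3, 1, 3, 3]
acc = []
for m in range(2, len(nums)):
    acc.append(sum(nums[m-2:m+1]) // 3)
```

Number of 3-element averages
`acc` takes the values: [] → [6] → [6, 4] → [6, 4, 2] → [6, 4, 2, 2]
So `len(acc)` = 4

Answer: 4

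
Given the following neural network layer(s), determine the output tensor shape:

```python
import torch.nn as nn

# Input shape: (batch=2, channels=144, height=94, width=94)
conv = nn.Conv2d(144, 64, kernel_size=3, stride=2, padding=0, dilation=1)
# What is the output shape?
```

Input: (2, 144, 94, 94) -> Output: (2, 64, 46, 46)

Answer: (2, 64, 46, 46)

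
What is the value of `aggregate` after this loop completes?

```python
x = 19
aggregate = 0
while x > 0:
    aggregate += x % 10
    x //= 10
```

Sum digits of 19
`aggregate` takes the values: 0 → 9 → 10

Answer: 10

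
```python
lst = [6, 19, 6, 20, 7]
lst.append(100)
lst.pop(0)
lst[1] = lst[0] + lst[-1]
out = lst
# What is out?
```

Trace:
`lst = [6, 19, 6, 20, 7]` → lst = [6, 19, 6, 20, 7]
`lst.append(100)` → lst = [6, 19, 6, 20, 7, 100]
`lst.pop(0)` → lst = [19, 6, 20, 7, 100]
`lst[1] = lst[0] + lst[-1]` → lst = [19, 119, 20, 7, 100]
`out = lst` → out = [19, 119, 20, 7, 100]
So out = [19, 119, 20, 7, 100]

Answer: [19, 119, 20, 7, 100]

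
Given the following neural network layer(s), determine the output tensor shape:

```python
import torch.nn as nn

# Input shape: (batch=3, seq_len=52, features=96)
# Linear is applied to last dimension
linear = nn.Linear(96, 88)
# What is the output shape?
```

Input: (3, 52, 96) -> Output: (3, 52, 88)

Answer: (3, 52, 88)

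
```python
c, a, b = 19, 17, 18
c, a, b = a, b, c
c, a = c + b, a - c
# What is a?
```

Trace:
`c, a, b = 19, 17, 18` → c = 19; a = 17; b = 18
`c, a, b = a, b, c` → c = 17; a = 18; b = 19
`c, a = c + b, a - c` → c = 36; a = 1
So a = 1

Answer: 1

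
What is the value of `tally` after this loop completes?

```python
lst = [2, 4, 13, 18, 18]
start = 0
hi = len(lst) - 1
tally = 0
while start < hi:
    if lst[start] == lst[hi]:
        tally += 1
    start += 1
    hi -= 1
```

Count matching pairs from ends
`tally` takes the values: 0

Answer: 0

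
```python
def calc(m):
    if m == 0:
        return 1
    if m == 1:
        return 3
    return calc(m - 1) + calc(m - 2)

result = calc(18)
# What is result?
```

Build up from base cases: calc(0)=1, calc(1)=3, calc(2)=4, calc(3)=7, calc(4)=11, calc(5)=18, calc(6)=29, ..., calc(18)=9349

Answer: 9349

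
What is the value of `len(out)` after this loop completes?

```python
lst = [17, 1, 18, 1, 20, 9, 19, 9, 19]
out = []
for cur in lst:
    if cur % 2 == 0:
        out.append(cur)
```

Count even numbers in [17, 1, 18, 1, 20, 9, 19, 9, 19]
`out` takes the values: [] → [18] → [18, 20]
So `len(out)` = 2

Answer: 2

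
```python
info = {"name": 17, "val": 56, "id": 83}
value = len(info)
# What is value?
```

Trace:
`info = {"name": 17, "val": 56, "id": 83}` → info = {'name': 17, 'val': 56, 'id': 83}
`value = len(info)` → value = 3
So value = 3

Answer: 3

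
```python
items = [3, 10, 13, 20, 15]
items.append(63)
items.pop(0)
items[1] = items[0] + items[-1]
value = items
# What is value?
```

Trace:
`items = [3, 10, 13, 20, 15]` → items = [3, 10, 13, 20, 15]
`items.append(63)` → items = [3, 10, 13, 20, 15, 63]
`items.pop(0)` → items = [10, 13, 20, 15, 63]
`items[1] = items[0] + items[-1]` → items = [10, 73, 20, 15, 63]
`value = items` → value = [10, 73, 20, 15, 63]
So value = [10, 73, 20, 15, 63]

Answer: [10, 73, 20, 15, 63]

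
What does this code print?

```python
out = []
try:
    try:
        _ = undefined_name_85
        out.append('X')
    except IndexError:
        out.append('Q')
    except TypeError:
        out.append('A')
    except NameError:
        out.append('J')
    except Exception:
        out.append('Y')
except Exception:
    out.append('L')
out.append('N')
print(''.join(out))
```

Execution trace: 'J' (inner except NameError) → 'N' (after the try/except). Output: JN

Answer: JN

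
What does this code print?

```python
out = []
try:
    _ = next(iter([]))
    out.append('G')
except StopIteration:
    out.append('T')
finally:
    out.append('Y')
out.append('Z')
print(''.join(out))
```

Execution trace: 'T' (except StopIteration) → 'Y' (finally) → 'Z' (after the try/except). Output: TYZ

Answer: TYZ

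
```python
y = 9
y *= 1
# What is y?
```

Trace:
`y = 9` → y = 9
`y *= 1` → y = 9
So y = 9

Answer: 9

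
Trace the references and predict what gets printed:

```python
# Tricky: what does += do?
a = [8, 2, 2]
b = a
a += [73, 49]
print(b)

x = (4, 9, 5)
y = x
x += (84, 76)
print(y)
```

Key concept: += behavior differs for mutable vs immutable.
Step by step:
`a = [8, 2, 2]` → a = [8, 2, 2]
`b = a` → b = [8, 2, 2] (same object as a)
`a += [73, 49]` → a = [8, 2, 2, 73, 49] (same object as b); b = [8, 2, 2, 73, 49] (same object as a)
`print(b)` → prints [8, 2, 2, 73, 49]
`x = (4, 9, 5)` → x = (4, 9, 5)
`y = x` → y = (4, 9, 5)
`x += (84, 76)` → x = (4, 9, 5, 84, 76)
`print(y)` → prints (4, 9, 5)

Answer:
[8, 2, 2, 73, 49]
(4, 9, 5)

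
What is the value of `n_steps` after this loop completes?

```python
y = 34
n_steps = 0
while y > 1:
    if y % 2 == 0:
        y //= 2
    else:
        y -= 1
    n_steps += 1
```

Steps to reduce 34 to 1
`n_steps` takes the values: 0 → 1 → 2 → 3 → 4 → 5 → 6

Answer: 6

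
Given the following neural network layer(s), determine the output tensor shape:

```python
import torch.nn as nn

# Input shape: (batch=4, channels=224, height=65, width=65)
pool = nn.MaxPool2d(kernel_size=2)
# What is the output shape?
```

Input: (4, 224, 65, 65) -> Output: (4, 224, 32, 32)

Answer: (4, 224, 32, 32)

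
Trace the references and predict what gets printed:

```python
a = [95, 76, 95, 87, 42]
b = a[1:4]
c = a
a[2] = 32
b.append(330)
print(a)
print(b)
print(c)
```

Key concept: slice vs alias.
Step by step:
`a = [95, 76, 95, 87, 42]` → a = [95, 76, 95, 87, 42]
`b = a[1:4]` → b = [76, 95, 87]
`c = a` → c = [95, 76, 95, 87, 42] (same object as a)
`a[2] = 32` → a = [95, 76, 32, 87, 42] (same object as c); c = [95, 76, 32, 87, 42] (same object as a)
`b.append(330)` → b = [76, 95, 87, 330]
`print(a)` → prints [95, 76, 32, 87, 42]
`print(b)` → prints [76, 95, 87, 330]
`print(c)` → prints [95, 76, 32, 87, 42]

Answer:
[95, 76, 32, 87, 42]
[76, 95, 87, 330]
[95, 76, 32, 87, 42]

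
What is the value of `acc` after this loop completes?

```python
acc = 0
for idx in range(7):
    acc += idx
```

Sum of 0 to 6 = 21
`acc` takes the values: 0 → 1 → 3 → 6 → 10 → 15 → 21

Answer: 21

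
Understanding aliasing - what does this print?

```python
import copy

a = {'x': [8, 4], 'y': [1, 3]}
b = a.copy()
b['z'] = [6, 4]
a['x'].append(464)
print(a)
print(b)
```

Key concept: shallow copy of dict with mutable values.
Step by step:
`a = {'x': [8, 4], 'y': [1, 3]}` → a = {'x': [8, 4], 'y': [1, 3]}
`b = a.copy()` → b = {'x': [8, 4], 'y': [1, 3]}
`b['z'] = [6, 4]` → b = {'x': [8, 4], 'y': [1, 3], 'z': [6, 4]}
`a['x'].append(464)` → a = {'x': [8, 4, 464], 'y': [1, 3]}; b = {'x': [8, 4, 464], 'y': [1, 3], 'z': [6, 4]}
`print(a)` → prints {'x': [8, 4, 464], 'y': [1, 3]}
`print(b)` → prints {'x': [8, 4, 464], 'y': [1, 3], 'z': [6, 4]}

Answer:
{'x': [8, 4, 464], 'y': [1, 3]}
{'x': [8, 4, 464], 'y': [1, 3], 'z': [6, 4]}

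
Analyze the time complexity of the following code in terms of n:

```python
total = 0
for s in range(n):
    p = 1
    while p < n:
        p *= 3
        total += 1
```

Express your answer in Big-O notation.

Each loop level contributes: n × log n. Multiplying the contributions gives O(n log n).

Answer: O(n log n)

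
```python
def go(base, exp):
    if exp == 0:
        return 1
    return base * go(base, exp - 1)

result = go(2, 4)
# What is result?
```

go(2, 4) = 2 * 2 * 2 * 2 = 16

Answer: 16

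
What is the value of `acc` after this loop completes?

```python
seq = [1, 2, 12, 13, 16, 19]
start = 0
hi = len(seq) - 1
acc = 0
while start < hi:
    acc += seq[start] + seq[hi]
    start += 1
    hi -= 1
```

Sum of pairs from ends
`acc` takes the values: 0 → 20 → 38 → 63

Answer: 63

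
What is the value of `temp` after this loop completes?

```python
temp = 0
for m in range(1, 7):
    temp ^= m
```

XOR of 1 to 6
`temp` takes the values: 0 → 1 → 3 → 0 → 4 → 1 → 7

Answer: 7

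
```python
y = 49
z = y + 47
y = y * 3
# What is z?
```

Trace:
`y = 49` → y = 49
`z = y + 47` → z = 96
`y = y * 3` → y = 147
So z = 96

Answer: 96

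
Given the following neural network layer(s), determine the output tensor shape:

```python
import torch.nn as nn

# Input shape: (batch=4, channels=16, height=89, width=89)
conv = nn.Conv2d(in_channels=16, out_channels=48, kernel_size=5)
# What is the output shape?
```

Input: (4, 16, 89, 89) -> Output: (4, 48, 85, 85)

Answer: (4, 48, 85, 85)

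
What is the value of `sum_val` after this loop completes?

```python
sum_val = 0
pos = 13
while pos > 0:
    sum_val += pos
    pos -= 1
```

Sum 13 down to 1
`sum_val` takes the values: 0 → 13 → 25 → 36 → 46 → 55 → 63 → 70 → 76 → 81 → 85 → 88 → 90 → 91

Answer: 91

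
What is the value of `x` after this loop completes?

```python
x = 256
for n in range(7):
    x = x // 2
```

Halve 7 times: 256 // 2^7 = 2
`x` takes the values: 256 → 128 → 64 → 32 → 16 → 8 → 4 → 2

Answer: 2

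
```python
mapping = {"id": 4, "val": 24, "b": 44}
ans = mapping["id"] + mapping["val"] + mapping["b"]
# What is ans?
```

Trace:
`mapping = {"id": 4, "val": 24, "b": 44}` → mapping = {'id': 4, 'val': 24, 'b': 44}
`ans = mapping["id"] + mapping["val"] + mapping["b"]` → ans = 72
So ans = 72

Answer: 72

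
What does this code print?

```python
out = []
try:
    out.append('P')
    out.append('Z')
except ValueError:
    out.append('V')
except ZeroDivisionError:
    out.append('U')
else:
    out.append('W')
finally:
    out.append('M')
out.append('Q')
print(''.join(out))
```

Execution trace: 'P' (try body) → 'Z' (try body, no exception) → 'W' (else) → 'M' (finally) → 'Q' (after the try/except). Output: PZWMQ

Answer: PZWMQ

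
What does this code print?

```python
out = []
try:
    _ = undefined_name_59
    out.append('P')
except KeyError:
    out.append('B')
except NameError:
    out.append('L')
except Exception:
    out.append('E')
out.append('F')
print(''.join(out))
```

Execution trace: 'L' (except NameError) → 'F' (after the try/except). Output: LF

Answer: LF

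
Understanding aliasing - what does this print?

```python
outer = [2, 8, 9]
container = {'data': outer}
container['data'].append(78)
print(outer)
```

Key concept: dict holds reference to list.
Step by step:
`outer = [2, 8, 9]` → outer = [2, 8, 9]
`container = {'data': outer}` → container = {'data': [2, 8, 9]}
`container['data'].append(78)` → outer = [2, 8, 9, 78]; container = {'data': [2, 8, 9, 78]}
`print(outer)` → prints [2, 8, 9, 78]

Answer: [2, 8, 9, 78]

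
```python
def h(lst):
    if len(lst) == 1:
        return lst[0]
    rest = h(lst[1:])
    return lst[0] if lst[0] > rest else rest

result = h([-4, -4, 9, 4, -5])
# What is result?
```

Recursive max over [-4, -4, 9, 4, -5] = 9

Answer: 9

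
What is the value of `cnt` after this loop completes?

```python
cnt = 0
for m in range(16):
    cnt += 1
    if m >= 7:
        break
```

Loop breaks when m reaches 7, cnt is 8
`cnt` takes the values: 0 → 1 → 2 → 3 → 4 → 5 → 6 → 7 → 8

Answer: 8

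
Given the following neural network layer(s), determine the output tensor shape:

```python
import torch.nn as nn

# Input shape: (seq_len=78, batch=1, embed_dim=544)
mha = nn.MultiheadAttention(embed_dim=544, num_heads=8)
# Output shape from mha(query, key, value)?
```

Input: (78, 1, 544) -> Output: (78, 1, 544)

Answer: (78, 1, 544)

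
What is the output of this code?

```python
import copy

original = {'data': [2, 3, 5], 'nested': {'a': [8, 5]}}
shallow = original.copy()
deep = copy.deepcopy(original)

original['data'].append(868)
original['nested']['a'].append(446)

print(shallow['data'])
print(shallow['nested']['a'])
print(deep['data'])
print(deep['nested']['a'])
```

Key concept: comparing shallow vs deep copy.
Step by step:
`original = {'data': [2, 3, 5], 'nested': {'a': [8, 5]}}` → original = {'data': [2, 3, 5], 'nested': {'a': [8, 5]}}
`shallow = original.copy()` → shallow = {'data': [2, 3, 5], 'nested': {'a': [8, 5]}}
`deep = copy.deepcopy(original)` → deep = {'data': [2, 3, 5], 'nested': {'a': [8, 5]}}
`original['data'].append(868)` → original = {'data': [2, 3, 5, 868], 'nested': {'a': [8, 5]}}; shallow = {'data': [2, 3, 5, 868], 'nested': {'a': [8, 5]}}
`original['nested']['a'].append(446)` → original = {'data': [2, 3, 5, 868], 'nested': {'a': [8, 5, 446]}}; shallow = {'data': [2, 3, 5, 868], 'nested': {'a': [8, 5, 446]}}
`print(shallow['data'])` → prints [2, 3, 5, 868]
`print(shallow['nested']['a'])` → prints [8, 5, 446]
`print(deep['data'])` → prints [2, 3, 5]
`print(deep['nested']['a'])` → prints [8, 5]

Answer:
[2, 3, 5, 868]
[8, 5, 446]
[2, 3, 5]
[8, 5]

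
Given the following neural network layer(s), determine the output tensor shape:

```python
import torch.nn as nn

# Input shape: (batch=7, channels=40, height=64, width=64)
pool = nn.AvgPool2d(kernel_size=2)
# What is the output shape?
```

Input: (7, 40, 64, 64) -> Output: (7, 40, 32, 32)

Answer: (7, 40, 32, 32)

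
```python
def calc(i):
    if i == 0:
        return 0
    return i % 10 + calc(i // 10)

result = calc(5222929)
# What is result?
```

Sum of digits of 5222929: 9 + 2 + 9 + 2 + 2 + 2 + 5 = 31

Answer: 31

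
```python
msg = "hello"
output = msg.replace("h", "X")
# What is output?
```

Trace:
`msg = "hello"` → msg = 'hello'
`output = msg.replace("h", "X")` → output = 'Xello'
So output = 'Xello'

Answer: 'Xello'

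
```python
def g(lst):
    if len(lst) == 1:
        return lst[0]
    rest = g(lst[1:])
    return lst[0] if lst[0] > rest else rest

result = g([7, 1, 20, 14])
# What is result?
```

Recursive max over [7, 1, 20, 14] = 20

Answer: 20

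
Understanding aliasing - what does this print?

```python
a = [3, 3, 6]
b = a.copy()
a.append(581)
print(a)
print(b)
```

Key concept: list.copy() creates independent copy.
Step by step:
`a = [3, 3, 6]` → a = [3, 3, 6]
`b = a.copy()` → b = [3, 3, 6]
`a.append(581)` → a = [3, 3, 6, 581]
`print(a)` → prints [3, 3, 6, 581]
`print(b)` → prints [3, 3, 6]

Answer:
[3, 3, 6, 581]
[3, 3, 6]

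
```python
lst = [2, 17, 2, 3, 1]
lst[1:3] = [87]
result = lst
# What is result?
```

Trace:
`lst = [2, 17, 2, 3, 1]` → lst = [2, 17, 2, 3, 1]
`lst[1:3] = [87]` → lst = [2, 87, 3, 1]
`result = lst` → result = [2, 87, 3, 1]
So result = [2, 87, 3, 1]

Answer: [2, 87, 3, 1]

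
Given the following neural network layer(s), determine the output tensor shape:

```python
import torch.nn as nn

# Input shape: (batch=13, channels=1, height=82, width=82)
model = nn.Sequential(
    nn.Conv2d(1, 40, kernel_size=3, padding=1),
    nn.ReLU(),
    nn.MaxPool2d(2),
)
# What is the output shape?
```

Input: (13, 1, 82, 82) -> after Conv2d: (13, 40, 82, 82) -> after ReLU: (13, 40, 82, 82) -> Output: (13, 40, 41, 41)

Answer: (13, 40, 41, 41)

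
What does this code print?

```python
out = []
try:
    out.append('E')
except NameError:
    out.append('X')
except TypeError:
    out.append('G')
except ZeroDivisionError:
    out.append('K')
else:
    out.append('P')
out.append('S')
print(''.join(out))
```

Execution trace: 'E' (try body, no exception) → 'P' (else) → 'S' (after the try/except). Output: EPS

Answer: EPS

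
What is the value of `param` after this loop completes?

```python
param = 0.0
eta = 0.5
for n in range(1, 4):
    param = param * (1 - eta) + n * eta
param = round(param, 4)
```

Moving average with lr=0.5
`param` takes the values: 0.0 → 0.5 → 1.25 → 2.125

Answer: 2.125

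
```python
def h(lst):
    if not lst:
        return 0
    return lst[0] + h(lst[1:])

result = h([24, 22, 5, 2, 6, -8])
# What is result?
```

24 + 22 + 5 + 2 + 6 + (-8) + 0 = 51

Answer: 51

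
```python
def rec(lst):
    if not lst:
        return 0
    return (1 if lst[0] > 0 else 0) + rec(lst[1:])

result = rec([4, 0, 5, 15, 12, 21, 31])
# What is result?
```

Count of positive elements in [4, 0, 5, 15, 12, 21, 31] = 6

Answer: 6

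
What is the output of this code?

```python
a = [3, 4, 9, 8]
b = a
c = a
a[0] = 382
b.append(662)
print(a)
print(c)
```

Key concept: multiple aliases.
Step by step:
`a = [3, 4, 9, 8]` → a = [3, 4, 9, 8]
`b = a` → b = [3, 4, 9, 8] (same object as a)
`c = a` → c = [3, 4, 9, 8] (same object as a, b)
`a[0] = 382` → a = [382, 4, 9, 8] (same object as b, c); b = [382, 4, 9, 8] (same object as a, c); c = [382, 4, 9, 8] (same object as a, b)
`b.append(662)` → a = [382, 4, 9, 8, 662] (same object as b, c); b = [382, 4, 9, 8, 662] (same object as a, c); c = [382, 4, 9, 8, 662] (same object as a, b)
`print(a)` → prints [382, 4, 9, 8, 662]
`print(c)` → prints [382, 4, 9, 8, 662]

Answer:
[382, 4, 9, 8, 662]
[382, 4, 9, 8, 662]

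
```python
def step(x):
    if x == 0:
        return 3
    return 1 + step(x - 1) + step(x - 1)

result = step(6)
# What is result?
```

step(x) = 1 + 2·step(x-1), step(0)=3. Closed form: (3+1)·2^6 - 1 = 255.

Answer: 255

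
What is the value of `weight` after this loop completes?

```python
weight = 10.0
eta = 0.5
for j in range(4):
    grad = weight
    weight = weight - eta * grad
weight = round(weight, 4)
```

Gradient descent: w = 10.0 * (1 - 0.5)^4
`weight` takes the values: 10.0 → 5.0 → 2.5 → 1.25 → 0.625

Answer: 0.625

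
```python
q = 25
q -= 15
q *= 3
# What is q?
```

Trace:
`q = 25` → q = 25
`q -= 15` → q = 10
`q *= 3` → q = 30
So q = 30

Answer: 30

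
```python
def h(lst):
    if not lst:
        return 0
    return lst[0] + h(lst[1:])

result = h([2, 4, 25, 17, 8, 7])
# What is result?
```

2 + 4 + 25 + 17 + 8 + 7 + 0 = 63

Answer: 63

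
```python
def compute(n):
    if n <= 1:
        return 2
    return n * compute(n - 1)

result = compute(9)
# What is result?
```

compute(9) = 9 * 8 * 7 * 6 * 5 * 4 * 3 * 2 * 2 = 725760

Answer: 725760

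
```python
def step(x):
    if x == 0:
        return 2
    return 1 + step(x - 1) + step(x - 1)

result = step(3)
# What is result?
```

step(x) = 1 + 2·step(x-1), step(0)=2. Closed form: (2+1)·2^3 - 1 = 23.

Answer: 23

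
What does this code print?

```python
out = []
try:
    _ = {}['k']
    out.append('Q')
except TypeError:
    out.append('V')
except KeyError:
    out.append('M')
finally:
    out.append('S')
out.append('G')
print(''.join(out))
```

Execution trace: 'M' (except KeyError) → 'S' (finally) → 'G' (after the try/except). Output: MSG

Answer: MSG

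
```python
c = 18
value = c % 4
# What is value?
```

Trace:
`c = 18` → c = 18
`value = c % 4` → value = 2
So value = 2

Answer: 2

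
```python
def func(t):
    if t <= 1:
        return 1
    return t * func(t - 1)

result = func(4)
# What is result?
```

func(4) = 4 * 3 * 2 * 1 = 24

Answer: 24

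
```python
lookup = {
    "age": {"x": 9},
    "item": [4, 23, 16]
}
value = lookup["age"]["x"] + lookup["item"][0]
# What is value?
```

Trace:
`lookup = { ...` → lookup = {'age': {'x': 9}, 'item': [4, 23, 16]}
`value = lookup["age"]["x"] + lookup["item"][0]` → value = 13
So value = 13

Answer: 13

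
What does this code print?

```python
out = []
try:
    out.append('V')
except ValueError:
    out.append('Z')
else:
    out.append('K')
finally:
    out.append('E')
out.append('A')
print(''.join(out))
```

Execution trace: 'V' (try body, no exception) → 'K' (else) → 'E' (finally) → 'A' (after the try/except). Output: VKEA

Answer: VKEA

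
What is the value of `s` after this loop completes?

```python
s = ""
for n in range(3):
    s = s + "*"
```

Repeat '*' 3 times
`s` takes the values: "" → "*" → "**" → "***"

Answer: "***"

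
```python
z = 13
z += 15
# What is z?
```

Trace:
`z = 13` → z = 13
`z += 15` → z = 28
So z = 28

Answer: 28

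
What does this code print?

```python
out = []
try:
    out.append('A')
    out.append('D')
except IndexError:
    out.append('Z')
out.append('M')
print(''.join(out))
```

Execution trace: 'A' (try body) → 'D' (try body, no exception) → 'M' (after the try/except). Output: ADM

Answer: ADM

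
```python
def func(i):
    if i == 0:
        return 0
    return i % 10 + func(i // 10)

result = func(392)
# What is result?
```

Sum of digits of 392: 2 + 9 + 3 = 14

Answer: 14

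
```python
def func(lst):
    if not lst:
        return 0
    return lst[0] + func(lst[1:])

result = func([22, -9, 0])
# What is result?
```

22 + (-9) + 0 + 0 = 13

Answer: 13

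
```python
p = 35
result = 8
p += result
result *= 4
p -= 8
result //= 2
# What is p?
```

Trace:
`p = 35` → p = 35
`result = 8` → result = 8
`p += result` → p = 43
`result *= 4` → result = 32
`p -= 8` → p = 35
`result //= 2` → result = 16
So p = 35

Answer: 35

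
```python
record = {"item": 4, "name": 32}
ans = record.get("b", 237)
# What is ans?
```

Trace:
`record = {"item": 4, "name": 32}` → record = {'item': 4, 'name': 32}
`ans = record.get("b", 237)` → ans = 237
So ans = 237

Answer: 237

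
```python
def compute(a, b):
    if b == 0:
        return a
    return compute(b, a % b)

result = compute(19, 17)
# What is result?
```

compute(19, 17) -> compute(17, 2) -> compute(2, 1) -> compute(1, 0) -> 1

Answer: 1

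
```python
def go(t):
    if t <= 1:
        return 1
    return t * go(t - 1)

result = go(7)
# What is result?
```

go(7) = 7 * 6 * 5 * 4 * 3 * 2 * 1 = 5040

Answer: 5040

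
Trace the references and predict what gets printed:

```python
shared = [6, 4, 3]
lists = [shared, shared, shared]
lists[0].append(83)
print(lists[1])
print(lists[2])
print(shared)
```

Key concept: list of same reference.
Step by step:
`shared = [6, 4, 3]` → shared = [6, 4, 3]
`lists = [shared, shared, shared]` → lists = [[6, 4, 3], [6, 4, 3], [6, 4, 3]]
`lists[0].append(83)` → shared = [6, 4, 3, 83]; lists = [[6, 4, 3, 83], [6, 4, 3, 83], [6, 4, 3, 83]]
`print(lists[1])` → prints [6, 4, 3, 83]
`print(lists[2])` → prints [6, 4, 3, 83]
`print(shared)` → prints [6, 4, 3, 83]

Answer:
[6, 4, 3, 83]
[6, 4, 3, 83]
[6, 4, 3, 83]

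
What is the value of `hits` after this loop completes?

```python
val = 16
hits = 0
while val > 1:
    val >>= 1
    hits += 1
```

Count right shifts until 1
`hits` takes the values: 0 → 1 → 2 → 3 → 4

Answer: 4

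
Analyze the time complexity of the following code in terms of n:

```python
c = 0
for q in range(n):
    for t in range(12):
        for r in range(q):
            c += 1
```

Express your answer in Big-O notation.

Each loop level contributes: n × 1 × n. Multiplying the contributions gives O(n^2).

Answer: O(n^2)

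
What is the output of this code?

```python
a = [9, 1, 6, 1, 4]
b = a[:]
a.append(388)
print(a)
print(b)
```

Key concept: slice [:] creates copy.
Step by step:
`a = [9, 1, 6, 1, 4]` → a = [9, 1, 6, 1, 4]
`b = a[:]` → b = [9, 1, 6, 1, 4]
`a.append(388)` → a = [9, 1, 6, 1, 4, 388]
`print(a)` → prints [9, 1, 6, 1, 4, 388]
`print(b)` → prints [9, 1, 6, 1, 4]

Answer:
[9, 1, 6, 1, 4, 388]
[9, 1, 6, 1, 4]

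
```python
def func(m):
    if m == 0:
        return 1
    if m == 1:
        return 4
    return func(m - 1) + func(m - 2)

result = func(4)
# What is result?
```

Build up from base cases: func(0)=1, func(1)=4, func(2)=5, func(3)=9, func(4)=14

Answer: 14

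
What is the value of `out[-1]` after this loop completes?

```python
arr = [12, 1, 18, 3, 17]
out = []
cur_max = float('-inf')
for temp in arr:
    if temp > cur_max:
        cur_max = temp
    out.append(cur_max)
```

Running max ends at 18
`out` takes the values: [] → [12] → [12, 12] → [12, 12, 18] → [12, 12, 18, 18] → [12, 12, 18, 18, 18]
So `out[-1]` = 18

Answer: 18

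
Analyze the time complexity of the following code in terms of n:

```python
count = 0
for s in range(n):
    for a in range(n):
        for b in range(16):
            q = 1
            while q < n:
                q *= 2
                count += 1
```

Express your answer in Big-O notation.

Each loop level contributes: n × n × 1 × log n. Multiplying the contributions gives O(n^2 log n).

Answer: O(n^2 log n)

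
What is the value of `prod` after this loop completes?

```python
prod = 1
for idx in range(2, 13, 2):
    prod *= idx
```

Product of even numbers 2 to 12
`prod` takes the values: 1 → 2 → 8 → 48 → 384 → 3840 → 46080

Answer: 46080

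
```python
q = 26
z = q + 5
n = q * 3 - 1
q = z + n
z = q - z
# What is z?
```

Trace:
`q = 26` → q = 26
`z = q + 5` → z = 31
`n = q * 3 - 1` → n = 77
`q = z + n` → q = 108
`z = q - z` → z = 77
So z = 77

Answer: 77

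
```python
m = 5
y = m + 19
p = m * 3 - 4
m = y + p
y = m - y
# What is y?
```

Trace:
`m = 5` → m = 5
`y = m + 19` → y = 24
`p = m * 3 - 4` → p = 11
`m = y + p` → m = 35
`y = m - y` → y = 11
So y = 11

Answer: 11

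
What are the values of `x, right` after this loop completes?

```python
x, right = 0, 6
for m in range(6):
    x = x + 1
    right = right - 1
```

x goes 0→6, right goes 6→0
`x, right` takes the values: (0, 6) → (1, 6) → (1, 5) → (2, 5) → (2, 4) → (3, 4) → (3, 3) → (4, 3) → (4, 2) → (5, 2) → (5, 1) → (6, 1) → (6, 0)

Answer: 6, 0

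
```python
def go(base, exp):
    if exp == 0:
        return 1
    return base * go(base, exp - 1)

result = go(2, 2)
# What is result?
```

go(2, 2) = 2 * 2 = 4

Answer: 4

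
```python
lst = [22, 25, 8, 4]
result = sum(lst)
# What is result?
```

Trace:
`lst = [22, 25, 8, 4]` → lst = [22, 25, 8, 4]
`result = sum(lst)` → result = 59
So result = 59

Answer: 59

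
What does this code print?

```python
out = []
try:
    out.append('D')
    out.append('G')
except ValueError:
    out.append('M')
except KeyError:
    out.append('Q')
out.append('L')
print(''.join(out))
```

Execution trace: 'D' (try body) → 'G' (try body, no exception) → 'L' (after the try/except). Output: DGL

Answer: DGL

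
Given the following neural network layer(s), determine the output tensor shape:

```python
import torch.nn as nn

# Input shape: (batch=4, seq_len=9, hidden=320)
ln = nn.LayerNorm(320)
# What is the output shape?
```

Input: (4, 9, 320) -> Output: (4, 9, 320)

Answer: (4, 9, 320)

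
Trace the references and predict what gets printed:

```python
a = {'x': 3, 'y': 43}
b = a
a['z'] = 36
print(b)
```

Key concept: dict aliasing.
Step by step:
`a = {'x': 3, 'y': 43}` → a = {'x': 3, 'y': 43}
`b = a` → b = {'x': 3, 'y': 43} (same object as a)
`a['z'] = 36` → a = {'x': 3, 'y': 43, 'z': 36} (same object as b); b = {'x': 3, 'y': 43, 'z': 36} (same object as a)
`print(b)` → prints {'x': 3, 'y': 43, 'z': 36}

Answer: {'x': 3, 'y': 43, 'z': 36}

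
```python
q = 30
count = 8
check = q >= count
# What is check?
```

Trace:
`q = 30` → q = 30
`count = 8` → count = 8
`check = q >= count` → check = True
So check = True

Answer: True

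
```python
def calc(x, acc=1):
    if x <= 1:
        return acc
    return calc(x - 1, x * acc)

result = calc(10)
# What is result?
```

Accumulator trace (n, acc): (10, 1) -> (9, 10) -> (8, 90) -> (7, 720) -> (6, 5040) -> (5, 30240) -> (4, 151200) -> (3, 604800) -> (2, 1814400) -> (1, 3628800) -> return 3628800

Answer: 3628800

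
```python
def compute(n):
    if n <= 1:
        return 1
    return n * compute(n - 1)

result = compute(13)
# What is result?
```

compute(13) = 13 * 12 * 11 * 10 * 9 * 8 * 7 * 6 * 5 * 4 * 3 * 2 * 1 = 6227020800

Answer: 6227020800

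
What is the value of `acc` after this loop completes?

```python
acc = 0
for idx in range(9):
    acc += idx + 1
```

Start at 0, add 1 to 9 = 45
`acc` takes the values: 0 → 1 → 3 → 6 → 10 → 15 → 21 → 28 → 36 → 45

Answer: 45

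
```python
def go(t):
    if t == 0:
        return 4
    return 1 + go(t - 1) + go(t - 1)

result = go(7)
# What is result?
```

go(t) = 1 + 2·go(t-1), go(0)=4. Closed form: (4+1)·2^7 - 1 = 639.

Answer: 639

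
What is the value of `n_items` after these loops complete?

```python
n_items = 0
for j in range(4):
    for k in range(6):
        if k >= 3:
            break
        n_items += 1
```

Inner breaks at 3, outer runs 4 times
`n_items` takes the values: 0 → 1 → 2 → 3 → 4 → 5 → 6 → 7 → 8 → 9 → 10 → 11 → 12

Answer: 12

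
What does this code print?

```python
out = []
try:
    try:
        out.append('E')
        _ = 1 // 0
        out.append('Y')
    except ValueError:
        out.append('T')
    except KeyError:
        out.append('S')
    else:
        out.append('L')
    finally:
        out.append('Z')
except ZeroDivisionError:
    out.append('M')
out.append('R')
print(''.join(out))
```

Execution trace: 'E' (try body) → 'Z' (finally) → 'M' (outer except ZeroDivisionError) → 'R' (after the try/except). Output: EZMR

Answer: EZMR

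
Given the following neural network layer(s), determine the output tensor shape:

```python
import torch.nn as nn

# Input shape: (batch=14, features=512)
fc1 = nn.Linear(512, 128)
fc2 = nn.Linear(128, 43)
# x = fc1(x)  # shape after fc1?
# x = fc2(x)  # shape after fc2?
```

Input: (14, 512) -> after fc1: (14, 128) -> Output: (14, 43)

Answer: (14, 43)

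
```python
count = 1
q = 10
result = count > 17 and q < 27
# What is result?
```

Trace:
`count = 1` → count = 1
`q = 10` → q = 10
`result = count > 17 and q < 27` → result = False
So result = False

Answer: False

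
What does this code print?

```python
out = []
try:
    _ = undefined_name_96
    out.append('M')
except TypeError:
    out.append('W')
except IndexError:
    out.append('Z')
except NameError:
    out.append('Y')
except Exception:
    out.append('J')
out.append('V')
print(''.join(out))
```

Execution trace: 'Y' (except NameError) → 'V' (after the try/except). Output: YV

Answer: YV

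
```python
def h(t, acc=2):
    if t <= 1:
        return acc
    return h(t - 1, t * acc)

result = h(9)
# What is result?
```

Accumulator trace (n, acc): (9, 2) -> (8, 18) -> (7, 144) -> (6, 1008) -> (5, 6048) -> (4, 30240) -> (3, 120960) -> (2, 362880) -> (1, 725760) -> return 725760

Answer: 725760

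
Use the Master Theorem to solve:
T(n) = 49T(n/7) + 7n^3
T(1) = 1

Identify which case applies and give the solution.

a=49, b=7, f(n)=7n^3. log_7(49) = 2. Since c=3 > 2 and the regularity condition holds (49(n/7)^3 = (49/7^3)n^3 with 49/7^3 < 1), Case 3 applies: T(n) = Θ(f(n)) = O(n^3).

Answer: O(n^3) - Case 3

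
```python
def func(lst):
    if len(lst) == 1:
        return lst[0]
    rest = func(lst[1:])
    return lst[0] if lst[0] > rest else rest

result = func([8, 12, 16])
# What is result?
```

Recursive max over [8, 12, 16] = 16

Answer: 16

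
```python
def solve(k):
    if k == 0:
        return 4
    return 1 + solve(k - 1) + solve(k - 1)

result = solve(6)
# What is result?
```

solve(k) = 1 + 2·solve(k-1), solve(0)=4. Closed form: (4+1)·2^6 - 1 = 319.

Answer: 319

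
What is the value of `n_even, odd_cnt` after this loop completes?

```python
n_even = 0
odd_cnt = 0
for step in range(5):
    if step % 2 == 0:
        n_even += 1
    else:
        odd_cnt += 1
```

Count evens and odds in range(5)
`n_even, odd_cnt` takes the values: (0, 0) → (1, 0) → (1, 1) → (2, 1) → (2, 2) → (3, 2)

Answer: 3, 2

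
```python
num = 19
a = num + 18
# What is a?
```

Trace:
`num = 19` → num = 19
`a = num + 18` → a = 37
So a = 37

Answer: 37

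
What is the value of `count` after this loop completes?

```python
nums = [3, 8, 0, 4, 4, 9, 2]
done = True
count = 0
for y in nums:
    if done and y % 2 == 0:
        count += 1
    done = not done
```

Count even values at even positions
`count` takes the values: 0 → 1 → 2 → 3

Answer: 3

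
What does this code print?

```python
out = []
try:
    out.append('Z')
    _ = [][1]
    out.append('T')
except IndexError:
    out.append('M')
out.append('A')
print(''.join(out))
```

Execution trace: 'Z' (try body) → 'M' (except IndexError) → 'A' (after the try/except). Output: ZMA

Answer: ZMA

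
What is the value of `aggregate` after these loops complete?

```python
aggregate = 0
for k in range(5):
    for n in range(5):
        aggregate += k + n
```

Sum of all k+n for k,n in 5x5
`aggregate` takes the values: 0 → 1 → 3 → 6 → 10 → 11 → 13 → 16 → 20 → 25 → 27 → 30 → 34 → 39 → 45 → 48 → 52 → 57 → 63 → 70 → 74 → 79 → 85 → 92 → 100

Answer: 100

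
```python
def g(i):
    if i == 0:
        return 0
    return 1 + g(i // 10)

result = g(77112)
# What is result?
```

Count of digits of 77112: 5

Answer: 5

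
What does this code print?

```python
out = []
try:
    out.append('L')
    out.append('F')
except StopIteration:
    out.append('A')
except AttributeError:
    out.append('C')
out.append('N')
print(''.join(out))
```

Execution trace: 'L' (try body) → 'F' (try body, no exception) → 'N' (after the try/except). Output: LFN

Answer: LFN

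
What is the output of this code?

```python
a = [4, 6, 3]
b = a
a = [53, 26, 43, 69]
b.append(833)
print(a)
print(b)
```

Key concept: rebinding vs mutation: a is rebound to a new list, b still points at the original.
Step by step:
`a = [4, 6, 3]` → a = [4, 6, 3]
`b = a` → b = [4, 6, 3] (same object as a)
`a = [53, 26, 43, 69]` → a = [53, 26, 43, 69]
`b.append(833)` → b = [4, 6, 3, 833]
`print(a)` → prints [53, 26, 43, 69]
`print(b)` → prints [4, 6, 3, 833]

Answer:
[53, 26, 43, 69]
[4, 6, 3, 833]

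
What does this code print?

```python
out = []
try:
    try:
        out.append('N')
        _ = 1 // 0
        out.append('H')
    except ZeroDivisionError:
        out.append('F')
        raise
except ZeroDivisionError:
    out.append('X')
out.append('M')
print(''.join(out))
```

Execution trace: 'N' (inner try body) → 'F' (inner except ZeroDivisionError) → 'X' (outer except ZeroDivisionError) → 'M' (after the try/except). Output: NFXM

Answer: NFXM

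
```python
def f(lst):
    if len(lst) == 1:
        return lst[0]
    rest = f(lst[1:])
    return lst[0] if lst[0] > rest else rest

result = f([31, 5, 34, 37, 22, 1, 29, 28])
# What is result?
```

Recursive max over [31, 5, 34, 37, 22, 1, 29, 28] = 37

Answer: 37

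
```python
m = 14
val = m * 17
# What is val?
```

Trace:
`m = 14` → m = 14
`val = m * 17` → val = 238
So val = 238

Answer: 238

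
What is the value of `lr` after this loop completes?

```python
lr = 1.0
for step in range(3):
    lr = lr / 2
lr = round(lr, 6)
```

Halving LR 3 times: 1 / 2^3
`lr` takes the values: 1.0 → 0.5 → 0.25 → 0.125

Answer: 0.125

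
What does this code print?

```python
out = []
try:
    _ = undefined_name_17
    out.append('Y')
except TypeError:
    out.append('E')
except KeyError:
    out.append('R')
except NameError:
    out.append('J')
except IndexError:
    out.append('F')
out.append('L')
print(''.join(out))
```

Execution trace: 'J' (except NameError) → 'L' (after the try/except). Output: JL

Answer: JL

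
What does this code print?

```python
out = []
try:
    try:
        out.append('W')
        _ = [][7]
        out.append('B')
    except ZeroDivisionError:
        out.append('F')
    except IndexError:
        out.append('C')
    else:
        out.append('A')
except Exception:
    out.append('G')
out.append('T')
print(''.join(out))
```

Execution trace: 'W' (inner try body) → 'C' (inner except IndexError) → 'T' (after the try/except). Output: WCT

Answer: WCT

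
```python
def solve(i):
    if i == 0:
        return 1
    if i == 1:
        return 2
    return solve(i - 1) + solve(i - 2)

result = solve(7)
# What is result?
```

Build up from base cases: solve(0)=1, solve(1)=2, solve(2)=3, solve(3)=5, solve(4)=8, solve(5)=13, solve(6)=21, ..., solve(7)=34

Answer: 34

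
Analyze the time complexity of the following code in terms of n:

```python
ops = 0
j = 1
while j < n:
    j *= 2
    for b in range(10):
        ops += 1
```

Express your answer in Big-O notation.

Each loop level contributes: log n × 1. Multiplying the contributions gives O(log n).

Answer: O(log n)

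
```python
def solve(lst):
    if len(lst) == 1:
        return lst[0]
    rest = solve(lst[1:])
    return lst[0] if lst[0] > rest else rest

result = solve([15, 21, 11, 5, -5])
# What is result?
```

Recursive max over [15, 21, 11, 5, -5] = 21

Answer: 21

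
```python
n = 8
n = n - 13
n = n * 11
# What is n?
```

Trace:
`n = 8` → n = 8
`n = n - 13` → n = -5
`n = n * 11` → n = -55
So n = -55

Answer: -55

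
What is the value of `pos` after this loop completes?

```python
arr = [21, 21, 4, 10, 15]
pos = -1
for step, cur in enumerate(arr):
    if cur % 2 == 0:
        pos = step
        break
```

First even number index in [21, 21, 4, 10, 15]
`pos` takes the values: -1 → 2

Answer: 2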